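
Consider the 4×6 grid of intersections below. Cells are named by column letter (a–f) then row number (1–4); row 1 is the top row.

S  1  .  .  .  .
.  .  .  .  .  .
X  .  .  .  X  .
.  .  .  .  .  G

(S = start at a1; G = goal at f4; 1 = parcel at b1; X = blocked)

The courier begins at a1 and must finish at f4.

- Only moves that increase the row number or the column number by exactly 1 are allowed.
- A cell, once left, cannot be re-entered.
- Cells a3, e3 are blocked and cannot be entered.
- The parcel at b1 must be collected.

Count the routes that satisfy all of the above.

A right/down-only route from a1 to f4 makes exactly 3 down-moves and 5 right-moves in some order.
With no other constraints that would be C(8,3) = 56 routes.
Split at b1 and multiply the segment counts (each segment already excludes blocked cells): a1→b1: 1; b1→f4: 15; product = 15.
That gives 15 routes.

15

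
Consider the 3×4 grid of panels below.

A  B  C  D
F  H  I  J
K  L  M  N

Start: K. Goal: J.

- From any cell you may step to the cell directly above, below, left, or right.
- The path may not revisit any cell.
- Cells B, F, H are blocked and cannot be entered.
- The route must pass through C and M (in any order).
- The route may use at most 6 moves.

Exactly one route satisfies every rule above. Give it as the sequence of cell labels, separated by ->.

Any route must reach C and M and still end at J within 6 moves, so the order of the required stops is forced.
Route from K: 2× right (reaching M), 2× up (reaching C), right to D, down to J — 6 moves in all.
Check: all required cells visited; 6 ≤ 6 moves.

K -> L -> M -> I -> C -> D -> J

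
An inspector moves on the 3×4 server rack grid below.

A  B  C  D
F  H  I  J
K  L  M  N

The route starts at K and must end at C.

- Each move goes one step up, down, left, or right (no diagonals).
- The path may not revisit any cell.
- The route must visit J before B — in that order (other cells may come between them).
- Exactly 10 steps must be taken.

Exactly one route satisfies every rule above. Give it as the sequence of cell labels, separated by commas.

The waypoints must appear in the order J, B, with no cell reused.
Route from K: 3× right (reaching N), up to J, 3× left (reaching F), up to A, 2× right (reaching C) — 10 moves in all.
Check: order respected (J at step 4, B at step 9); 10 moves as required.

K, L, M, N, J, I, H, F, A, B, C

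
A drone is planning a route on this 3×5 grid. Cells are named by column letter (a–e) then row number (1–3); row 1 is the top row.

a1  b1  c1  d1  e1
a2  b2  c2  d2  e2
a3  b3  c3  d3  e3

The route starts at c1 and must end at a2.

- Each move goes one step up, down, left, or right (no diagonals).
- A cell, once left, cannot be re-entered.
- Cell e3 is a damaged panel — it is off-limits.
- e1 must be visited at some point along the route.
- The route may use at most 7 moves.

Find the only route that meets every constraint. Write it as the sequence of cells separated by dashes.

c1 - d1 - e1 - e2 - d2 - c2 - b2 - a2

The 7-move cap with required stops at e1 leaves no slack for detours.
Route from c1: right 2 to e1, down 1 to e2, left 4 to a2 — 7 moves in all.
Check: all required cells visited; 7 ≤ 7 moves.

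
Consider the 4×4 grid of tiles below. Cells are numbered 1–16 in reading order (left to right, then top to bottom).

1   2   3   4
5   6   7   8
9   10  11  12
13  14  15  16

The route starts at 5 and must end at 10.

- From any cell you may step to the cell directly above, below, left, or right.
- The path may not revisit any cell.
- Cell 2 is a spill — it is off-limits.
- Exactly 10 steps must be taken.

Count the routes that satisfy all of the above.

10

Need simple routes of exactly 10 moves from 5 to 10 (Manhattan distance 2, so 4 moves are spent on a detour and 4 undoing it).
Branch systematically from the start, pruning whenever the remaining move budget drops below the Manhattan distance to 10 or differs from it in parity. Grouping the completions by first move — via 9: 4; via 6: 6 (no valid completion starts via 1) — and summing: 4 + 6 = 10.
That gives 10 routes.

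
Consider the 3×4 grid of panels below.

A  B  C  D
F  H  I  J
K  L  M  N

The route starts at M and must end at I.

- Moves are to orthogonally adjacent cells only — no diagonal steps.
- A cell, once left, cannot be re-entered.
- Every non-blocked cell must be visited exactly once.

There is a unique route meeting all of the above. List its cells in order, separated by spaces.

Need to visit all 12 open cells exactly once, starting at M and ending at I.
Cell A has only two open neighbours (F and B), so the path must pass straight through it: one of those is the cell it's entered from and the other is where it exits.
Route from M: right to N, 2× up (reaching D), 3× left (reaching A), 2× down (reaching K), right to L, up to H, right to I — 11 moves in all.
Check: all 12 open cells covered.

M N J D C B A F K L H I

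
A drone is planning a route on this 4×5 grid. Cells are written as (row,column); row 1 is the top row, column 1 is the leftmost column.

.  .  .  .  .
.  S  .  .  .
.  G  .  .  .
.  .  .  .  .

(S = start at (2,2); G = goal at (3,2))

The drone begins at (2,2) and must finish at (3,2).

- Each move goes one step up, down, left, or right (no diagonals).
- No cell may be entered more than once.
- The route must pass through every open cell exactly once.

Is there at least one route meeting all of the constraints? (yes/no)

One route that works: (2,2) → (1,2) → (1,1) → (2,1) → (3,1) → (4,1) → (4,2) → (4,3) → (4,4) → (4,5) → (3,5) → (2,5) → (1,5) → (1,4) → (1,3) → (2,3) → (2,4) → (3,4) → (3,3) → (3,2).

yes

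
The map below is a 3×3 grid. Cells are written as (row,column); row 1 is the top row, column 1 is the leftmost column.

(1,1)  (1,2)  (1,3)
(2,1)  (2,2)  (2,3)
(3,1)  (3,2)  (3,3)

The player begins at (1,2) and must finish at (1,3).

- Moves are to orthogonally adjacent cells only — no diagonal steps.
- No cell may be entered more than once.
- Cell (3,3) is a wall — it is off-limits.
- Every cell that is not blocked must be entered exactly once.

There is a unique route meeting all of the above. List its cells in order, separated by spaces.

Need to visit all 8 open cells exactly once, starting at (1,2) and ending at (1,3).
Route from (1,2): left to (1,1), 2× down (reaching (3,1)), right to (3,2), up to (2,2), right to (2,3), up to (1,3) — 7 moves in all.
Check: all 8 open cells covered.

(1,2) (1,1) (2,1) (3,1) (3,2) (2,2) (2,3) (1,3)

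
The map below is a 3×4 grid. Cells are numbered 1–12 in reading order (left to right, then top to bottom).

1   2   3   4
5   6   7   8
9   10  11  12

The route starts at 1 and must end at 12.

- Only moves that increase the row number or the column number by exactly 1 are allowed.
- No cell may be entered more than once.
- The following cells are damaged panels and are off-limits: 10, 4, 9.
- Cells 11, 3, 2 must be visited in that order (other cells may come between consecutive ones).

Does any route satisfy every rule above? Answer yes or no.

no

3 lies above 11, so going from 11 to 3 would need an upward move — but moves only go right/down, so 11 cannot be visited before 3.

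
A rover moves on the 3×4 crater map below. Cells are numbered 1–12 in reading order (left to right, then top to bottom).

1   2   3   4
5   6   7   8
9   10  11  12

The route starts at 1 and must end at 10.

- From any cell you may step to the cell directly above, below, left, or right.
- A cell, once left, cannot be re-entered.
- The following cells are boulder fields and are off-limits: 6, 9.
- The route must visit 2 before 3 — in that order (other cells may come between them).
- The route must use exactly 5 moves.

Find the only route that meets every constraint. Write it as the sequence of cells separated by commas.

1, 2, 3, 7, 11, 10

The waypoints must appear in the order 2, 3, with no cell reused.
Route from 1: 2× right (reaching 3), 2× down (reaching 11), left to 10 — 5 moves in all.
Check: order respected (2 at step 1, 3 at step 2); 5 moves as required.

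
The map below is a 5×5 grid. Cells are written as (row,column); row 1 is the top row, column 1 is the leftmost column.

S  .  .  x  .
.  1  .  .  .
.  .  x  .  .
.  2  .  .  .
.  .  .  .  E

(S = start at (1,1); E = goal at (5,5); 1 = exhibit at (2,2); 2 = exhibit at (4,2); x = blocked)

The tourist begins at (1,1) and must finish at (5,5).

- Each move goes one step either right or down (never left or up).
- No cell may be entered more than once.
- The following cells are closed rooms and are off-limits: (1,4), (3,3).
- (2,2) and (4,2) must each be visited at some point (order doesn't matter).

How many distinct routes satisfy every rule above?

A right/down-only route from (1,1) to (5,5) makes exactly 4 down-moves and 4 right-moves in some order.
With no other constraints that would be C(8,4) = 70 routes.
A monotone route can only reach the required cells in the order (2,2), (4,2), so split there and multiply the segment counts (each segment already excludes blocked cells): (1,1)→(2,2): 2; (2,2)→(4,2): 1; (4,2)→(5,5): 4; product = 8.
That gives 8 routes.

8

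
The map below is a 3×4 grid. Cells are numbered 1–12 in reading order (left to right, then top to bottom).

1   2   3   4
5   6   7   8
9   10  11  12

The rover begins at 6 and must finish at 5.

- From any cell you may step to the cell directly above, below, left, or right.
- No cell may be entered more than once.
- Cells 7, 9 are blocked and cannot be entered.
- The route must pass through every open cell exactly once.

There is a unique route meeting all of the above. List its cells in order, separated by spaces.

Need to visit all 10 open cells exactly once, starting at 6 and ending at 5.
Cell 1 has only two open neighbours (5 and 2), so the path must pass straight through it: one of those is the cell it's entered from and the other is where it exits.
Route from 6: down 1 to 10, right 2 to 12, up 2 to 4, left 3 to 1, down 1 to 5 — 9 moves in all.
Check: all 10 open cells covered.

6 10 11 12 8 4 3 2 1 5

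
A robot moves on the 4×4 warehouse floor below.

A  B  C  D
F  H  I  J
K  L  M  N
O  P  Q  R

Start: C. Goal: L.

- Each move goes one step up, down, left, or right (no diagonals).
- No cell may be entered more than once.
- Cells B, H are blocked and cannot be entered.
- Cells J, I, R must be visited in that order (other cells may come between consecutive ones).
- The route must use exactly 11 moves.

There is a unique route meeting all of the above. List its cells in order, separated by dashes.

C - D - J - I - M - N - R - Q - P - O - K - L

The waypoints must appear in the order J, I, R, with no cell reused.
Route from C: right 1 to D, down 1 to J, left 1 to I, down 1 to M, right 1 to N, down 1 to R, left 3 to O, up 1 to K, right 1 to L — 11 moves in all.
Check: order respected (J at step 2, I at step 3, R at step 6); 11 moves as required.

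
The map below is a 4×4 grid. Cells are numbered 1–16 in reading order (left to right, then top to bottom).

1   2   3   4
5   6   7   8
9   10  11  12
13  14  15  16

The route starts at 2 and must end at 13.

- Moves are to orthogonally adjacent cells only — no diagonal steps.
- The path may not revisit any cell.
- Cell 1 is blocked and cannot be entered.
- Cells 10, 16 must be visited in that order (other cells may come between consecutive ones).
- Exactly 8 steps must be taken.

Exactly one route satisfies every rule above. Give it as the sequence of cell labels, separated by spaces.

2 6 10 11 12 16 15 14 13

The waypoints must appear in the order 10, 16, with no cell reused.
Route from 2: 2× down (reaching 10), 2× right (reaching 12), down to 16, 3× left (reaching 13) — 8 moves in all.
Check: order respected (10 at step 2, 16 at step 5); 8 moves as required.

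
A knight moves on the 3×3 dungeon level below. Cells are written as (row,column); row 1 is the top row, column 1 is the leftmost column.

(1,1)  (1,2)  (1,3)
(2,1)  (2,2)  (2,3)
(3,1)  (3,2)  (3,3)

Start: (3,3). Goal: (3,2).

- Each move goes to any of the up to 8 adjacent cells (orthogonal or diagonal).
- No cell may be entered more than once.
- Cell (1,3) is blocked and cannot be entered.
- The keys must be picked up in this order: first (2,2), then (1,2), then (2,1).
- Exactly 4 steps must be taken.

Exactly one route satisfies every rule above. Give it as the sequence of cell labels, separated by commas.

(3,3), (2,2), (1,2), (2,1), (3,2)

The waypoints must appear in the order (2,2), (1,2), (2,1), with no cell reused.
Route from (3,3): up-left 1 to (2,2), up 1 to (1,2), down-left 1 to (2,1), down-right 1 to (3,2) — 4 moves in all.
Check: order respected ((2,2) at step 1, (1,2) at step 2, (2,1) at step 3); 4 moves as required.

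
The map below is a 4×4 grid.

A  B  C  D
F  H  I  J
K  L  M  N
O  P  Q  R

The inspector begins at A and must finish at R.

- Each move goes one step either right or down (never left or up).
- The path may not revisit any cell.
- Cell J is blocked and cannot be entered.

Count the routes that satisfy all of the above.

16

A right/down-only route from A to R makes exactly 3 down-moves and 3 right-moves in some order.
With no other constraints that would be C(6,3) = 20 routes.
Subtract routes through each blocked cell (inclusion–exclusion for overlaps): − through J: 4 → 16.
That gives 16 routes.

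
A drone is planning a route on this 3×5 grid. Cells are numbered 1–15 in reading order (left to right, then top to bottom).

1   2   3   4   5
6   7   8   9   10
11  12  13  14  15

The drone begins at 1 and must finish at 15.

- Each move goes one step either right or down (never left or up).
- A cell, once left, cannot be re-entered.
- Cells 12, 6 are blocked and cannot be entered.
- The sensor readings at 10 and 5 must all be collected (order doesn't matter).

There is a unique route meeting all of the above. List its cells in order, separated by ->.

Moves only go right or down, so the column and row indices never decrease.
Route from 1: right 4 to 5, down 2 to 15 — 6 moves in all.
Check: all required cells visited.

1 -> 2 -> 3 -> 4 -> 5 -> 10 -> 15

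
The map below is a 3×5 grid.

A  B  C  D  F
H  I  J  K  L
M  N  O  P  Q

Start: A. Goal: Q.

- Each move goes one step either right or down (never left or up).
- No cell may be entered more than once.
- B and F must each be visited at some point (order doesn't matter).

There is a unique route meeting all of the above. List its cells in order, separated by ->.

Moves only go right or down, so the column and row indices never decrease.
Route from A: 4× right (reaching F), 2× down (reaching Q) — 6 moves in all.
Check: all required cells visited.

A -> B -> C -> D -> F -> L -> Q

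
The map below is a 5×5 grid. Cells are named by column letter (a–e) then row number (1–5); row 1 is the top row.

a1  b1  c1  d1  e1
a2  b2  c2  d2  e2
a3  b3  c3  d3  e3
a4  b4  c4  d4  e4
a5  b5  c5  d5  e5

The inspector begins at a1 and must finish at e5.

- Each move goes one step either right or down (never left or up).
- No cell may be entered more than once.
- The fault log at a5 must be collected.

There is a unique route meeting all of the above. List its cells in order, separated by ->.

Moves only go right or down, so the column and row indices never decrease.
Route from a1: 4× down (reaching a5), 4× right (reaching e5) — 8 moves in all.
Check: all required cells visited.

a1 -> a2 -> a3 -> a4 -> a5 -> b5 -> c5 -> d5 -> e5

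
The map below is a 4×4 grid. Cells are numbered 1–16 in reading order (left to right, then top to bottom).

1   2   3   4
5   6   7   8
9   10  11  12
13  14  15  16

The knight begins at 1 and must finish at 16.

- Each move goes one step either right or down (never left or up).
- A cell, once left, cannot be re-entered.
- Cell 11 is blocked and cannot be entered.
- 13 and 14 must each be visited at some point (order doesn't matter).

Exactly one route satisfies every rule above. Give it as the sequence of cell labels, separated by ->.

Moves only go right or down, so the column and row indices never decrease.
Route from 1: 3× down (reaching 13), 3× right (reaching 16) — 6 moves in all.
Check: all required cells visited.

1 -> 5 -> 9 -> 13 -> 14 -> 15 -> 16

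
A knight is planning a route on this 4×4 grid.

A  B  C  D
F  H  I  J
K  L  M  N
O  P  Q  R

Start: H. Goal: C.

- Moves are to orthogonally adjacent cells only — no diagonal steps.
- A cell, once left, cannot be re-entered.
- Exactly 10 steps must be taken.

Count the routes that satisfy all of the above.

Need simple routes of exactly 10 moves from H to C (Manhattan distance 2, so 4 moves are spent on a detour and 4 undoing it).
Branch systematically from the start, pruning whenever the remaining move budget drops below the Manhattan distance to C or differs from it in parity. Grouping the completions by first move — via B: 6; via L: 8; via F: 17; via I: 5 — and summing: 6 + 8 + 17 + 5 = 36.
That gives 36 routes.

36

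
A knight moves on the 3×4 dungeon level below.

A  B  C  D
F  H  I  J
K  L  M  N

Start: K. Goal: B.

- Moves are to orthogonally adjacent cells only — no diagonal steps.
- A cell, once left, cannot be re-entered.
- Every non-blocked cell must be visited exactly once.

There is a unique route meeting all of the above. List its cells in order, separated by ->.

Need to visit all 12 open cells exactly once, starting at K and ending at B.
Cell A has only two open neighbours (F and B), so the path must pass straight through it: one of those is the cell it's entered from and the other is where it exits.
Route from K: 3× right (reaching N), 2× up (reaching D), left to C, down to I, 2× left (reaching F), up to A, right to B — 11 moves in all.
Check: all 12 open cells covered.

K -> L -> M -> N -> J -> D -> C -> I -> H -> F -> A -> B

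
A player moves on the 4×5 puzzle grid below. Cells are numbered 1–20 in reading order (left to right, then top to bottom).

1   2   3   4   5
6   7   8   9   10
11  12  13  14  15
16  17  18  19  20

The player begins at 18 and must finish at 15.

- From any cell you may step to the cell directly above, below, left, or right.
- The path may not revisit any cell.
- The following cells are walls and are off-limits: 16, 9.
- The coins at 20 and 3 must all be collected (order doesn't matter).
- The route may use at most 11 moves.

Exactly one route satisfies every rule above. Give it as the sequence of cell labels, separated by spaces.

The budget equals the shortest possible length, so every move has to be on a shortest route through the required cells.
Route from 18: left to 17, 3× up (reaching 2), right to 3, 2× down (reaching 13), right to 14, down to 19, right to 20, up to 15 — 11 moves in all.
Check: all required cells visited; 11 ≤ 11 moves.

18 17 12 7 2 3 8 13 14 19 20 15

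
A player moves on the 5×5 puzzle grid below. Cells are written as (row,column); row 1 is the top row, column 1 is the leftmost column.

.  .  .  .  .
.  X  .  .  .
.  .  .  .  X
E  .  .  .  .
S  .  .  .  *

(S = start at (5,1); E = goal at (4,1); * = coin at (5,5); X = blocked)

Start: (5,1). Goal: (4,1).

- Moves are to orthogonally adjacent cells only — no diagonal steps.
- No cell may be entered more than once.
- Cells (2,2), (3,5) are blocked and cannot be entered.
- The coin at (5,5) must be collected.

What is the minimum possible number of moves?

9

Any route passes through (5,5) somewhere between (5,1) and (4,1). Summing Manhattan distances along the two legs ((5,1) → (5,5) → (4,1)) gives a lower bound of 4 + 5 = 9 moves.
A route of 9 moves achieves this: (5,1) → (5,2) → (5,3) → (5,4) → (5,5) → (4,5) → (4,4) → (4,3) → (4,2) → (4,1).
Since 9 matches the lower bound, it is optimal.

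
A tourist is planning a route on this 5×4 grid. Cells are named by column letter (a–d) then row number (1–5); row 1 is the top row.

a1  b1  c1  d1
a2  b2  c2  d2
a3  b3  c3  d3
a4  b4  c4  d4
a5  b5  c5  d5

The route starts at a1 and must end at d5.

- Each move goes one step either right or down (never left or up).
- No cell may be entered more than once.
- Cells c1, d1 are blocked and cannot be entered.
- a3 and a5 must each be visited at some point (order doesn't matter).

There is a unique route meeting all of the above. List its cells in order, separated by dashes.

a1 - a2 - a3 - a4 - a5 - b5 - c5 - d5

Moves only go right or down, so the column and row indices never decrease.
Route from a1: down 4 to a5, right 3 to d5 — 7 moves in all.
Check: all required cells visited.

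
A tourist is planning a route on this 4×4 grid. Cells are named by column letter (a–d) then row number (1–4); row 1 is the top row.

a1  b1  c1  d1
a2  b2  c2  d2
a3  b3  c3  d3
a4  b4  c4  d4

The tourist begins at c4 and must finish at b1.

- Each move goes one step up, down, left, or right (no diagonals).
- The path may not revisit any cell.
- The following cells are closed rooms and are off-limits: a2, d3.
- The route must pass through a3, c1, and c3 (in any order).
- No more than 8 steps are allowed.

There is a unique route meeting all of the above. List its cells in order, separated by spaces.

c4 b4 a4 a3 b3 c3 c2 c1 b1

Any route must reach a3, c1, and c3 and still end at b1 within 8 moves, so the order of the required stops is forced.
Route from c4: 2× left (reaching a4), up to a3, 2× right (reaching c3), 2× up (reaching c1), left to b1 — 8 moves in all.
Check: all required cells visited; 8 ≤ 8 moves.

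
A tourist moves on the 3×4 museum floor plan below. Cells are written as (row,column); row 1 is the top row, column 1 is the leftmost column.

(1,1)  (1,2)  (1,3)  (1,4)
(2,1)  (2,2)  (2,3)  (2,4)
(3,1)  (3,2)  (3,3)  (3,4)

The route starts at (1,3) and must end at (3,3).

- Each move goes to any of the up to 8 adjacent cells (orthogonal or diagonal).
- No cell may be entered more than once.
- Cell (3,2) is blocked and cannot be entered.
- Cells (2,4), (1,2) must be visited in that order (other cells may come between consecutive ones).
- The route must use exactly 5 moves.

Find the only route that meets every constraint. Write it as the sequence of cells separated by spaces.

(1,3) (2,4) (2,3) (1,2) (2,2) (3,3)

The waypoints must appear in the order (2,4), (1,2), with no cell reused.
Route from (1,3): down-right to (2,4), left to (2,3), up-left to (1,2), down to (2,2), down-right to (3,3) — 5 moves in all.
Check: order respected ((2,4) at step 1, (1,2) at step 3); 5 moves as required.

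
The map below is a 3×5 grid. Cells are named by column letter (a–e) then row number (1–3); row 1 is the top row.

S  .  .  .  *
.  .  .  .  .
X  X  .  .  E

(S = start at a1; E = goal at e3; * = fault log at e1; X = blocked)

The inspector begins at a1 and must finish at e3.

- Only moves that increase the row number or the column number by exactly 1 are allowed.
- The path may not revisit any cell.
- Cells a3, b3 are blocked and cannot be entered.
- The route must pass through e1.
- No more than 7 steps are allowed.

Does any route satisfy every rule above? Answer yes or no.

yes

One route that works: a1 → b1 → c1 → d1 → e1 → e2 → e3.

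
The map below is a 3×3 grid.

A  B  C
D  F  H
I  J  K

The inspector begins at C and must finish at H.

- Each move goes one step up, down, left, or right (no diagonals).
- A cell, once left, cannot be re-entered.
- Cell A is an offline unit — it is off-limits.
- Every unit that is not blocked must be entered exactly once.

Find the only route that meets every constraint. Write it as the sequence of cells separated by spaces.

C B F D I J K H

Need to visit all 8 open cells exactly once, starting at C and ending at H.
Route from C: left 1 to B, down 1 to F, left 1 to D, down 1 to I, right 2 to K, up 1 to H — 7 moves in all.
Check: all 8 open cells covered.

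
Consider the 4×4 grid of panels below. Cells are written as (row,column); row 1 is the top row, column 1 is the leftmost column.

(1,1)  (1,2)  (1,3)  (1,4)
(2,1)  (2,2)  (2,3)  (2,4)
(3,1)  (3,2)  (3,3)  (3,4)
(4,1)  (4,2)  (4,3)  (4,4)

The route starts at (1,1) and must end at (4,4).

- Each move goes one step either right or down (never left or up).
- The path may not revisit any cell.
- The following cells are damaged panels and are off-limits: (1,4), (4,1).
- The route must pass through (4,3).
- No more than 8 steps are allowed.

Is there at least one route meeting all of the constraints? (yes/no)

yes

One route that works: (1,1) → (2,1) → (3,1) → (3,2) → (4,2) → (4,3) → (4,4).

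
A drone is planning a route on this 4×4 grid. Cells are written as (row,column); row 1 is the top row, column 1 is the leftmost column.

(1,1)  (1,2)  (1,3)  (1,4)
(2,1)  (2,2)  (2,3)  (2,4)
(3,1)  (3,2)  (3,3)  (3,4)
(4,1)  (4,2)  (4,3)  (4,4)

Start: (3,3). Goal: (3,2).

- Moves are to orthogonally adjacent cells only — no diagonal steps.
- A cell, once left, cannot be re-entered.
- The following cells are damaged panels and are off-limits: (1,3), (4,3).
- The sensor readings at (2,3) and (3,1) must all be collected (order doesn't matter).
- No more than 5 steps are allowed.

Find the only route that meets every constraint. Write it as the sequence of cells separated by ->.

The budget equals the shortest possible length, so every move has to be on a shortest route through the required cells.
Route from (3,3): up 1 to (2,3), left 2 to (2,1), down 1 to (3,1), right 1 to (3,2) — 5 moves in all.
Check: all required cells visited; 5 ≤ 5 moves.

(3,3) -> (2,3) -> (2,2) -> (2,1) -> (3,1) -> (3,2)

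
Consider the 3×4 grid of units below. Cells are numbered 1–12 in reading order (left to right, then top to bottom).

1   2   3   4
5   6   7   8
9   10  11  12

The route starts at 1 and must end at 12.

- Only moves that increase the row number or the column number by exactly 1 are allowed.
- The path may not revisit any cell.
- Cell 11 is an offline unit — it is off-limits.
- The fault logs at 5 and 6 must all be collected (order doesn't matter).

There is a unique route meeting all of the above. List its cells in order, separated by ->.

1 -> 5 -> 6 -> 7 -> 8 -> 12

Moves only go right or down, so the column and row indices never decrease.
Route from 1: down to 5, 3× right (reaching 8), down to 12 — 5 moves in all.
Check: all required cells visited.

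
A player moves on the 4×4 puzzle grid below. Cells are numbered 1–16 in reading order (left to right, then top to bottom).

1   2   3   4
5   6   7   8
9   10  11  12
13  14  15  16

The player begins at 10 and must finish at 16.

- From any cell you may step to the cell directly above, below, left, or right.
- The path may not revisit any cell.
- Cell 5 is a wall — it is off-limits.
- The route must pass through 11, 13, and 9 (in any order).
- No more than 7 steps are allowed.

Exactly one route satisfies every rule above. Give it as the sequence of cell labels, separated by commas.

Any route must reach 11, 13, and 9 and still end at 16 within 7 moves, so the order of the required stops is forced.
Route from 10: left 1 to 9, down 1 to 13, right 2 to 15, up 1 to 11, right 1 to 12, down 1 to 16 — 7 moves in all.
Check: all required cells visited; 7 ≤ 7 moves.

10, 9, 13, 14, 15, 11, 12, 16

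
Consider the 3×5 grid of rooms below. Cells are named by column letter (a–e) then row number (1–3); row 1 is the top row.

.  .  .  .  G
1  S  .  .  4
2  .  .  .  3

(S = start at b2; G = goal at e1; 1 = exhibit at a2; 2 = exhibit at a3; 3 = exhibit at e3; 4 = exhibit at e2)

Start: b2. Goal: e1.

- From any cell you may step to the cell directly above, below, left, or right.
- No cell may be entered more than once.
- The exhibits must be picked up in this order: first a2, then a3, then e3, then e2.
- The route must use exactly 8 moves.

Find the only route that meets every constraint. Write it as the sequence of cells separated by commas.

The waypoints must appear in the order a2, a3, e3, e2, with no cell reused.
Route from b2: left to a2, down to a3, 4× right (reaching e3), 2× up (reaching e1) — 8 moves in all.
Check: order respected (1 at step 1, 2 at step 2, 3 at step 6, 4 at step 7); 8 moves as required.

b2, a2, a3, b3, c3, d3, e3, e2, e1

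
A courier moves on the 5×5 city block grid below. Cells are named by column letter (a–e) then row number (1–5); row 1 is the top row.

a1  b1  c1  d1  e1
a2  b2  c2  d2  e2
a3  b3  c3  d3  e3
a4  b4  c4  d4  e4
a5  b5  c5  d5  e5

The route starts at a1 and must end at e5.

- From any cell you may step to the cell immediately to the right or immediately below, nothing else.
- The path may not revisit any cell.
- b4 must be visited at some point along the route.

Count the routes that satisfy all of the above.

A right/down-only route from a1 to e5 makes exactly 4 down-moves and 4 right-moves in some order.
With no other constraints that would be C(8,4) = 70 routes.
Split at b4 and multiply the segment counts: a1→b4: 4; b4→e5: 4; product = 16.
That gives 16 routes.

16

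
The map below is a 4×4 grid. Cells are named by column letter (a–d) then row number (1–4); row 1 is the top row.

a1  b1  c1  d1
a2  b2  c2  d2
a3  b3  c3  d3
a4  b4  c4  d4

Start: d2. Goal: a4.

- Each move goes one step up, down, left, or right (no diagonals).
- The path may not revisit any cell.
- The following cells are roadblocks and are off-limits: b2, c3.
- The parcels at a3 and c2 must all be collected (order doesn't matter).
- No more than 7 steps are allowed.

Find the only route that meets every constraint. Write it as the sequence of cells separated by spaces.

d2 c2 c1 b1 a1 a2 a3 a4

Any route must reach a3 and c2 and still end at a4 within 7 moves, so the order of the required stops is forced.
Route from d2: left to c2, up to c1, 2× left (reaching a1), 3× down (reaching a4) — 7 moves in all.
Check: all required cells visited; 7 ≤ 7 moves.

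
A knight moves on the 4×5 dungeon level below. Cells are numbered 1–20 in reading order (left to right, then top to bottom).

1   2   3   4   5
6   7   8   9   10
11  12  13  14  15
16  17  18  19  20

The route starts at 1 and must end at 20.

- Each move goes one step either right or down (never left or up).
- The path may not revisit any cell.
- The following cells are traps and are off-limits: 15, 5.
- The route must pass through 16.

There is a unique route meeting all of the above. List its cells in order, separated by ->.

Moves only go right or down, so the column and row indices never decrease.
Route from 1: 3× down (reaching 16), 4× right (reaching 20) — 7 moves in all.
Check: all required cells visited.

1 -> 6 -> 11 -> 16 -> 17 -> 18 -> 19 -> 20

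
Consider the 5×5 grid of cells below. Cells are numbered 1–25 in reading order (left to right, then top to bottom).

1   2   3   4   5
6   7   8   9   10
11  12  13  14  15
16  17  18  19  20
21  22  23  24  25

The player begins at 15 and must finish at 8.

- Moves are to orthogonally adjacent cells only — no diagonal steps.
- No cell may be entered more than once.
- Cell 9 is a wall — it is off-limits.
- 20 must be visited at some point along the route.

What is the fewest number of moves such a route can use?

Any route passes through 20 somewhere between 15 and 8. Summing Manhattan distances along the two legs (15 → 20 → 8) gives a lower bound of 1 + 4 = 5 moves.
A route of 5 moves achieves this: 15 → 20 → 19 → 14 → 13 → 8.
Since 5 matches the lower bound, it is optimal.

5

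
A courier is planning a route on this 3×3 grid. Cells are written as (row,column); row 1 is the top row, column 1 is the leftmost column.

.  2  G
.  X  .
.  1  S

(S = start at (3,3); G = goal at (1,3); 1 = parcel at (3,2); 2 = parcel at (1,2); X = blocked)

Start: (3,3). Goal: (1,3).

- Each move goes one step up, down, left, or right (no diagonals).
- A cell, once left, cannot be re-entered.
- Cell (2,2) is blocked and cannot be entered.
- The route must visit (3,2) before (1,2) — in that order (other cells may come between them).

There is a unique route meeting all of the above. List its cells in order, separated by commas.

(3,3), (3,2), (3,1), (2,1), (1,1), (1,2), (1,3)

The waypoints must appear in the order (3,2), (1,2), with no cell reused.
Route from (3,3): left 2 to (3,1), up 2 to (1,1), right 2 to (1,3) — 6 moves in all.
Check: order respected (1 at step 1, 2 at step 5).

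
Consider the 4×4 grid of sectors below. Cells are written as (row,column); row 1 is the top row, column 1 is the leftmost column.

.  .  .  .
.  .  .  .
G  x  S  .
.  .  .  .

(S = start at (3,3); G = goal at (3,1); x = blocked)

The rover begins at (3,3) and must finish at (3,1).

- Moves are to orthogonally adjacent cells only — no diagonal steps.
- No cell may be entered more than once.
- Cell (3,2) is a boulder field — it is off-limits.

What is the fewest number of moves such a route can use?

4

The Manhattan distance from (3,3) to (3,1) is |3−3| + |3−1| = 2, so at least 2 moves are needed.
That bound ignores the blocked cells. Measuring each leg by the fewest moves that actually steer around them ((3,3)→(3,1): 4) raises the lower bound to 4.
A route of 4 moves exists: (3,3) → (2,3) → (2,2) → (2,1) → (3,1).
Since 4 matches that lower bound, it is optimal.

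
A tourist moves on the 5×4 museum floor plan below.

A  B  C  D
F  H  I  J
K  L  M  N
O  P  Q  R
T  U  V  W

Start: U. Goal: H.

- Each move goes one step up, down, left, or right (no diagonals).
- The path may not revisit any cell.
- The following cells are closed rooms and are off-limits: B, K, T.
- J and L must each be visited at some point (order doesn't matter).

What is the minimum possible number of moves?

Any route passes through J and L in some order between U and H. Summing Manhattan distances along each leg and taking the cheapest ordering (U → L → J → H) gives a lower bound of 2 + 3 + 2 = 7 moves.
A route of 7 moves achieves this: U → P → L → M → N → J → I → H.
Since 7 matches the lower bound, it is optimal.

7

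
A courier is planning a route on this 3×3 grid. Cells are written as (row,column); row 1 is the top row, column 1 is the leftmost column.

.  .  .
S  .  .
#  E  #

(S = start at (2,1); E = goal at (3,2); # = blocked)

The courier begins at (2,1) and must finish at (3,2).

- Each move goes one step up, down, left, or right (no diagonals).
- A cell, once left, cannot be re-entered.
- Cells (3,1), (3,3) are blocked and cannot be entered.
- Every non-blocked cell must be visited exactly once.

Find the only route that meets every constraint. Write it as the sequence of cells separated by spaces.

Need to visit all 7 open cells exactly once, starting at (2,1) and ending at (3,2).
Route from (2,1): up to (1,1), 2× right (reaching (1,3)), down to (2,3), left to (2,2), down to (3,2) — 6 moves in all.
Check: all 7 open cells covered.

(2,1) (1,1) (1,2) (1,3) (2,3) (2,2) (3,2)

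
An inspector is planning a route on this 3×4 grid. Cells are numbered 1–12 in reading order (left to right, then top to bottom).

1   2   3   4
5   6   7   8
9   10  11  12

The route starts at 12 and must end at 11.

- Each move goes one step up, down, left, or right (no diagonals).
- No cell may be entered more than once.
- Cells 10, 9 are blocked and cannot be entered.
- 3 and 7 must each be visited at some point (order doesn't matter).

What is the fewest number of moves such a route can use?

Any route passes through 3 and 7 in some order between 12 and 11. Summing Manhattan distances along each leg and taking the cheapest ordering (12 → 7 → 3 → 11) gives a lower bound of 2 + 1 + 2 = 5 moves.
A route of 5 moves achieves this: 12 → 8 → 4 → 3 → 7 → 11.
Since 5 matches the lower bound, it is optimal.

5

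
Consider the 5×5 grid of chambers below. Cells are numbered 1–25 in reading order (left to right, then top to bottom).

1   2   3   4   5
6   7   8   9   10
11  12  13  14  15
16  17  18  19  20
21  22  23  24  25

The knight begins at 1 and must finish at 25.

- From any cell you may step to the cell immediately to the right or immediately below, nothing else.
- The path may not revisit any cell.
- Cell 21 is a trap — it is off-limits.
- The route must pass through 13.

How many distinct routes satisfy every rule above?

A right/down-only route from 1 to 25 makes exactly 4 down-moves and 4 right-moves in some order.
With no other constraints that would be C(8,4) = 70 routes.
Split at 13 and multiply the segment counts (each segment already excludes blocked cells): 1→13: 6; 13→25: 6; product = 36.
That gives 36 routes.

36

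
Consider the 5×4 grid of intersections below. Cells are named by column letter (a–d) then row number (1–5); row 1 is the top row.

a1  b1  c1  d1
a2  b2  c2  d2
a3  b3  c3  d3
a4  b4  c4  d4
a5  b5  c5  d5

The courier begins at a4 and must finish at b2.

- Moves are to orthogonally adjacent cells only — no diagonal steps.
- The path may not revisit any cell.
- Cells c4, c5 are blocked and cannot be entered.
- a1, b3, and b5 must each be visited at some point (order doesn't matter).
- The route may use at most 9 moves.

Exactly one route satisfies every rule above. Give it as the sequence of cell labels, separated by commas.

a4, a5, b5, b4, b3, a3, a2, a1, b1, b2

The 9-move cap with required stops at a1, b3, b5 leaves no slack for detours.
Route from a4: down to a5, right to b5, 2× up (reaching b3), left to a3, 2× up (reaching a1), right to b1, down to b2 — 9 moves in all.
Check: all required cells visited; 9 ≤ 9 moves.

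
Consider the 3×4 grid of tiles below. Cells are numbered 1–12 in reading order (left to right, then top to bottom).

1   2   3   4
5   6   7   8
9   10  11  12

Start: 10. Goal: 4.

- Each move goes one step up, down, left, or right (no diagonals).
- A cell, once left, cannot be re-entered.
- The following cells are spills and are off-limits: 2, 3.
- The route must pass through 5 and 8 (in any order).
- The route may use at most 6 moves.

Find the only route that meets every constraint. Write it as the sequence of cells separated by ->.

The budget equals the shortest possible length, so every move has to be on a shortest route through the required cells.
Route from 10: left to 9, up to 5, 3× right (reaching 8), up to 4 — 6 moves in all.
Check: all required cells visited; 6 ≤ 6 moves.

10 -> 9 -> 5 -> 6 -> 7 -> 8 -> 4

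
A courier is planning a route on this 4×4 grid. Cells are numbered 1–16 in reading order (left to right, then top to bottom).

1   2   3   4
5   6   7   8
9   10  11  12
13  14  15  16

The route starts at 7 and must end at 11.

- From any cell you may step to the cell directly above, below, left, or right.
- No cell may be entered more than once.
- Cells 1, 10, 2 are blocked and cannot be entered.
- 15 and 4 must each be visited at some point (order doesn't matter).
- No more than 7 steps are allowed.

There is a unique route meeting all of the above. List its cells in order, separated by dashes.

The 7-move cap with required stops at 15, 4 leaves no slack for detours.
Route from 7: up 1 to 3, right 1 to 4, down 3 to 16, left 1 to 15, up 1 to 11 — 7 moves in all.
Check: all required cells visited; 7 ≤ 7 moves.

7 - 3 - 4 - 8 - 12 - 16 - 15 - 11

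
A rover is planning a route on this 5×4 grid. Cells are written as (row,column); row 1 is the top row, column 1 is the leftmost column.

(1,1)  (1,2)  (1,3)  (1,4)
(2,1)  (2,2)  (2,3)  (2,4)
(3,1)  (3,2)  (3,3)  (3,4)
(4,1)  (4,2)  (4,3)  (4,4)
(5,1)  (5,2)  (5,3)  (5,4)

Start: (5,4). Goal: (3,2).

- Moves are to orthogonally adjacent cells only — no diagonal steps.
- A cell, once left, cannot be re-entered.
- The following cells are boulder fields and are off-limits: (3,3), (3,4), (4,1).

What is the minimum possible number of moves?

The Manhattan distance from (5,4) to (3,2) is |5−3| + |4−2| = 4, so at least 4 moves are needed.
A route of 4 moves achieves this: (5,4) → (4,4) → (4,3) → (4,2) → (3,2).
Since 4 matches the lower bound, it is optimal.

4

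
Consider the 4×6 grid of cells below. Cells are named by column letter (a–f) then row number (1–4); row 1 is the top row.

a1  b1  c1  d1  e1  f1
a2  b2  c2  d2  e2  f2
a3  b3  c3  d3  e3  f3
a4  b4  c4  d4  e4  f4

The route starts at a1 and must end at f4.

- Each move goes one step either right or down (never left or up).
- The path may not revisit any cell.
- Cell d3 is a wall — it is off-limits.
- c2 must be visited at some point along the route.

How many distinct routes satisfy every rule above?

12

A right/down-only route from a1 to f4 makes exactly 3 down-moves and 5 right-moves in some order.
With no other constraints that would be C(8,3) = 56 routes.
Split at c2 and multiply the segment counts (each segment already excludes blocked cells): a1→c2: 3; c2→f4: 4; product = 12.
That gives 12 routes.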